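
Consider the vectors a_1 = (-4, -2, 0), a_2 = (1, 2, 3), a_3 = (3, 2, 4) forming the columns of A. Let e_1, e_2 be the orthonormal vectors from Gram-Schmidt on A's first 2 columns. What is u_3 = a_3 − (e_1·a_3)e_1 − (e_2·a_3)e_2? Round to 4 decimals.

u_3 = (0.5000, -1.0000, 0.5000)

a_1 = (-4, -2, 0); ‖a_1‖ = 4.4721, so e_1 = (-0.8944, -0.4472, 0.0000).
e_1·a_2 = (-0.8944)·1 + (-0.4472)·2 + 0.0000·3 = -1.7889.
u_2 = a_2 + 1.7889·e_1 = (-0.6000, 1.2000, 3.0000).
‖u_2‖ = 3.2863, so e_2 = (-0.1826, 0.3651, 0.9129).
e_1·a_3 = (-0.8944)·3 + (-0.4472)·2 + 0.0000·4 = -3.5777; e_2·a_3 = (-0.1826)·3 + 0.3651·2 + 0.9129·4 = 3.8341.
u_3 = a_3 + 3.5777·e_1 − 3.8341·e_2 = (0.5000, -1.0000, 0.5000).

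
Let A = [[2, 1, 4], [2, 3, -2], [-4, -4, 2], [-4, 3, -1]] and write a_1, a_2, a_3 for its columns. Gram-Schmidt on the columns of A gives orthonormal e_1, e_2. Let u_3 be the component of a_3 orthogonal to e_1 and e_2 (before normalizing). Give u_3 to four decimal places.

u_3 = (4.1656, -1.0064, 0.8408, 0.7389)

e_1 = a_1/‖a_1‖ = (2, 2, -4, -4)/6.3246 = (0.3162, 0.3162, -0.6325, -0.6325).
r_{12} = e_1·a_2 = 1.8974.
u_2 = a_2 − 1.8974·e_1 = (0.4000, 2.4000, -2.8000, 4.2000).
‖u_2‖ = 5.6036, so e_2 = (0.0714, 0.4283, -0.4997, 0.7495).
r_{13} = e_1·a_3 = 0.0000; r_{23} = e_2·a_3 = -2.3199.
u_3 = a_3 + 0.0000·e_1 + 2.3199·e_2 = (4.1656, -1.0064, 0.8408, 0.7389).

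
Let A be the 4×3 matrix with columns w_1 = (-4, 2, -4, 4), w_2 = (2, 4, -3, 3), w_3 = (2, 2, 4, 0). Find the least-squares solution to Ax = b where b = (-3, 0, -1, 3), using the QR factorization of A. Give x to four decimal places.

x = (0.7870, -0.3391, 0.2391)

w_1 = (-4, 2, -4, 4); ‖w_1‖ = 7.2111, so e_1 = (-0.5547, 0.2774, -0.5547, 0.5547).
e_1·w_2 = (-0.5547)·2 + 0.2774·4 + (-0.5547)·(-3) + 0.5547·3 = 3.3282.
u_2 = w_2 − 3.3282·e_1 = (3.8462, 3.0769, -1.1538, 1.1538).
‖u_2‖ = 5.1887, so e_2 = (0.7412, 0.5930, -0.2224, 0.2224).
e_1·w_3 = (-0.5547)·2 + 0.2774·2 + (-0.5547)·4 + 0.5547·0 = -2.7735; e_2·w_3 = 0.7412·2 + 0.5930·2 + (-0.2224)·4 + 0.2224·0 = 1.7790.
u_3 = w_3 + 2.7735·e_1 − 1.7790·e_2 = (-0.8571, 1.7143, 2.8571, 1.1429).
‖u_3‖ = 3.6253, so e_3 = (-0.2364, 0.4729, 0.7881, 0.3152).
Qᵀb = (3.8829, -1.3342, 0.8669).
Back-substitute: x_3 = 0.8669/3.6253 = 0.2391.
x_2 = (-1.3342 − 1.7790·0.2391)/5.1887 = -0.3391.
x_1 = (3.8829 − 3.3282·(-0.3391) + 2.7735·0.2391)/7.2111 = 0.7870.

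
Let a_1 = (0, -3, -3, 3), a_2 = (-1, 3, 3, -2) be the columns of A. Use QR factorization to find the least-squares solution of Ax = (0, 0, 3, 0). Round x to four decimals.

a_1 = (0, -3, -3, 3); ‖a_1‖ = 5.1962, so q_1 = (0.0000, -0.5774, -0.5774, 0.5774).
q_1·a_2 = 0.0000·(-1) + (-0.5774)·3 + (-0.5774)·3 + 0.5774·(-2) = -4.6188.
u_2 = a_2 + 4.6188·q_1 = (-1.0000, 0.3333, 0.3333, 0.6667).
‖u_2‖ = 1.2910, so q_2 = (-0.7746, 0.2582, 0.2582, 0.5164).
Qᵀb = (-1.7321, 0.7746).
Back-substitute: x_2 = 0.7746/1.2910 = 0.6000.
x_1 = (-1.7321 + 4.6188·0.6000)/5.1962 = 0.2000.

x = (0.2000, 0.6000)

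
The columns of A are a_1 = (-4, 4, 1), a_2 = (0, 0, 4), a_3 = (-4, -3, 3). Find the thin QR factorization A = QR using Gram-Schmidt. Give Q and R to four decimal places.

Q = [[-0.6963, 0.1231, -0.7071], [0.6963, -0.1231, -0.7071], [0.1741, 0.9847, 0.0000]], R = [[5.7446, 0.6963, 1.2185], [0.0000, 3.9389, 2.8311], [0.0000, 0.0000, 4.9497]]

a_1 = (-4, 4, 1); ‖a_1‖ = 5.7446, so q_1 = (-0.6963, 0.6963, 0.1741).
q_1·a_2 = (-0.6963)·0 + 0.6963·0 + 0.1741·4 = 0.6963.
u_2 = a_2 − 0.6963·q_1 = (0.4848, -0.4848, 3.8788).
‖u_2‖ = 3.9389, so q_2 = (0.1231, -0.1231, 0.9847).
q_1·a_3 = (-0.6963)·(-4) + 0.6963·(-3) + 0.1741·3 = 1.2185; q_2·a_3 = 0.1231·(-4) + (-0.1231)·(-3) + 0.9847·3 = 2.8311.
u_3 = a_3 − 1.2185·q_1 − 2.8311·q_2 = (-3.5000, -3.5000, 0.0000).
‖u_3‖ = 4.9497, so q_3 = (-0.7071, -0.7071, 0.0000).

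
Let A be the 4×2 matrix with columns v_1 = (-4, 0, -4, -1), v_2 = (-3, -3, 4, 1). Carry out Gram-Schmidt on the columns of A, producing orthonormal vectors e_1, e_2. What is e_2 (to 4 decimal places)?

e_2 = (-0.6162, -0.5127, 0.5800, 0.1450)

v_1 = (-4, 0, -4, -1); ‖v_1‖ = 5.7446, so e_1 = (-0.6963, 0.0000, -0.6963, -0.1741).
e_1·v_2 = (-0.6963)·(-3) + 0.0000·(-3) + (-0.6963)·4 + (-0.1741)·1 = -0.8704.
u_2 = v_2 + 0.8704·e_1 = (-3.6061, -3.0000, 3.3939, 0.8485).
‖u_2‖ = 5.8517, so e_2 = (-0.6162, -0.5127, 0.5800, 0.1450).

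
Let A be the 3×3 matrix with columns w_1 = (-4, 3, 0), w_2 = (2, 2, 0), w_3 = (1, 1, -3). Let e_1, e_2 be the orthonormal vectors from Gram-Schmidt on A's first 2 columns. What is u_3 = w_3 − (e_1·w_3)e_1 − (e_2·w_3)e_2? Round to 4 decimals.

u_3 = (0.0000, 0.0000, -3.0000)

w_1 = (-4, 3, 0); ‖w_1‖ = 5.0000, so e_1 = (-0.8000, 0.6000, 0.0000).
e_1·w_2 = (-0.8000)·2 + 0.6000·2 + 0.0000·0 = -0.4000.
u_2 = w_2 + 0.4000·e_1 = (1.6800, 2.2400, 0.0000).
‖u_2‖ = 2.8000, so e_2 = (0.6000, 0.8000, 0.0000).
e_1·w_3 = (-0.8000)·1 + 0.6000·1 + 0.0000·(-3) = -0.2000; e_2·w_3 = 0.6000·1 + 0.8000·1 + 0.0000·(-3) = 1.4000.
u_3 = w_3 + 0.2000·e_1 − 1.4000·e_2 = (0.0000, 0.0000, -3.0000).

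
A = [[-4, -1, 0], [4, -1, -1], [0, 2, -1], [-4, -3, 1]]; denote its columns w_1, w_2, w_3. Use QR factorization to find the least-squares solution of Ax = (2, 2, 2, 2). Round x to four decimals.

w_1 = (-4, 4, 0, -4); ‖w_1‖ = 6.9282, so q_1 = (-0.5774, 0.5774, 0.0000, -0.5774).
q_1·w_2 = (-0.5774)·(-1) + 0.5774·(-1) + 0.0000·2 + (-0.5774)·(-3) = 1.7321.
u_2 = w_2 − 1.7321·q_1 = (0.0000, -2.0000, 2.0000, -2.0000).
‖u_2‖ = 3.4641, so q_2 = (0.0000, -0.5774, 0.5774, -0.5774).
q_1·w_3 = (-0.5774)·0 + 0.5774·(-1) + 0.0000·(-1) + (-0.5774)·1 = -1.1547; q_2·w_3 = 0.0000·0 + (-0.5774)·(-1) + 0.5774·(-1) + (-0.5774)·1 = -0.5774.
u_3 = w_3 + 1.1547·q_1 + 0.5774·q_2 = (-0.6667, -0.6667, -0.6667, 0.0000).
‖u_3‖ = 1.1547, so q_3 = (-0.5774, -0.5774, -0.5774, 0.0000).
Qᵀb = (-1.1547, -1.1547, -3.4641).
Back-substitute: x_3 = -3.4641/1.1547 = -3.0000.
x_2 = (-1.1547 + 0.5774·(-3.0000))/3.4641 = -0.8333.
x_1 = (-1.1547 − 1.7321·(-0.8333) + 1.1547·(-3.0000))/6.9282 = -0.4583.

x = (-0.4583, -0.8333, -3.0000)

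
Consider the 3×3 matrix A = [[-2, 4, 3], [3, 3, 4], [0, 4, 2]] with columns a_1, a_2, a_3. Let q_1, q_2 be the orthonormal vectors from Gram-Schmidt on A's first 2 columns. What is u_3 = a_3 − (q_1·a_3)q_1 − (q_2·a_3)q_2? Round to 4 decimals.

u_3 = (0.7218, 0.4812, -1.0827)

a_1 = (-2, 3, 0); ‖a_1‖ = 3.6056, so q_1 = (-0.5547, 0.8321, 0.0000).
q_1·a_2 = (-0.5547)·4 + 0.8321·3 + 0.0000·4 = 0.2774.
u_2 = a_2 − 0.2774·q_1 = (4.1538, 2.7692, 4.0000).
‖u_2‖ = 6.3971, so q_2 = (0.6493, 0.4329, 0.6253).
q_1·a_3 = (-0.5547)·3 + 0.8321·4 + 0.0000·2 = 1.6641; q_2·a_3 = 0.6493·3 + 0.4329·4 + 0.6253·2 = 4.9301.
u_3 = a_3 − 1.6641·q_1 − 4.9301·q_2 = (0.7218, 0.4812, -1.0827).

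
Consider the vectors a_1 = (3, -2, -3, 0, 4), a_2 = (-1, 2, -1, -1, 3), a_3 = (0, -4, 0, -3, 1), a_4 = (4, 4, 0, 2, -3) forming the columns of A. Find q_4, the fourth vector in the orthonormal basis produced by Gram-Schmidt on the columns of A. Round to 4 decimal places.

q_4 = (0.6383, 0.3987, 0.0542, -0.6112, -0.2387)

a_1 = (3, -2, -3, 0, 4); ‖a_1‖ = 6.1644, so q_1 = (0.4867, -0.3244, -0.4867, 0.0000, 0.6489).
q_1·a_2 = 0.4867·(-1) + (-0.3244)·2 + (-0.4867)·(-1) + 0.0000·(-1) + 0.6489·3 = 1.2978.
u_2 = a_2 − 1.2978·q_1 = (-1.6316, 2.4211, -0.3684, -1.0000, 2.1579).
‖u_2‖ = 3.7836, so q_2 = (-0.4312, 0.6399, -0.0974, -0.2643, 0.5703).
q_1·a_3 = 0.4867·0 + (-0.3244)·(-4) + (-0.4867)·0 + 0.0000·(-3) + 0.6489·1 = 1.9467; q_2·a_3 = (-0.4312)·0 + 0.6399·(-4) + (-0.0974)·0 + (-0.2643)·(-3) + 0.5703·1 = -1.1963.
u_3 = a_3 − 1.9467·q_1 + 1.1963·q_2 = (-1.4632, -2.6029, 0.8309, -3.3162, 0.4191).
‖u_3‖ = 4.5584, so q_3 = (-0.3210, -0.5710, 0.1823, -0.7275, 0.0919).
q_1·a_4 = 0.4867·4 + (-0.3244)·4 + (-0.4867)·0 + 0.0000·2 + 0.6489·(-3) = -1.2978; q_2·a_4 = (-0.4312)·4 + 0.6399·4 + (-0.0974)·0 + (-0.2643)·2 + 0.5703·(-3) = -1.4049; q_3·a_4 = (-0.3210)·4 + (-0.5710)·4 + 0.1823·0 + (-0.7275)·2 + 0.0919·(-3) = -5.2988.
u_4 = a_4 + 1.2978·q_1 + 1.4049·q_2 + 5.2988·q_3 = (2.3248, 1.4522, 0.1975, -2.2261, -0.8694).
‖u_4‖ = 3.6420, so q_4 = (0.6383, 0.3987, 0.0542, -0.6112, -0.2387).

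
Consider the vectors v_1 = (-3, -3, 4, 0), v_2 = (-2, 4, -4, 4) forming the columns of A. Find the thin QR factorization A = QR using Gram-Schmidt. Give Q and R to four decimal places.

v_1 = (-3, -3, 4, 0); ‖v_1‖ = 5.8310, so e_1 = (-0.5145, -0.5145, 0.6860, 0.0000).
e_1·v_2 = (-0.5145)·(-2) + (-0.5145)·4 + 0.6860·(-4) + 0.0000·4 = -3.7730.
u_2 = v_2 + 3.7730·e_1 = (-3.9412, 2.0588, -1.4118, 4.0000).
‖u_2‖ = 6.1453, so e_2 = (-0.6413, 0.3350, -0.2297, 0.6509).

Q = [[-0.5145, -0.6413], [-0.5145, 0.3350], [0.6860, -0.2297], [0.0000, 0.6509]], R = [[5.8310, -3.7730], [0.0000, 6.1453]]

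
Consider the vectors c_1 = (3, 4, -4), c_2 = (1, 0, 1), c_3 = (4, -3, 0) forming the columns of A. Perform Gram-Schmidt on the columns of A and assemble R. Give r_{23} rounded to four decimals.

r_{23} = 2.8458

e_1 = c_1/‖c_1‖ = (3, 4, -4)/6.4031 = (0.4685, 0.6247, -0.6247).
r_{12} = e_1·c_2 = -0.1562.
u_2 = c_2 + 0.1562·e_1 = (1.0732, 0.0976, 0.9024).
‖u_2‖ = 1.4056, so e_2 = (0.7635, 0.0694, 0.6420).
r_{23} = e_2·c_3 = 2.8458.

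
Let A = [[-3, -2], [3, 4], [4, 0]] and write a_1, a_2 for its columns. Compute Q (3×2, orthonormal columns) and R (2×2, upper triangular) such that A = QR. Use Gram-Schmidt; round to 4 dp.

Q = [[-0.5145, -0.1273], [0.5145, 0.7453], [0.6860, -0.6544]], R = [[5.8310, 3.0870], [0.0000, 3.2358]]

a_1 = (-3, 3, 4); ‖a_1‖ = 5.8310, so e_1 = (-0.5145, 0.5145, 0.6860).
e_1·a_2 = (-0.5145)·(-2) + 0.5145·4 + 0.6860·0 = 3.0870.
u_2 = a_2 − 3.0870·e_1 = (-0.4118, 2.4118, -2.1176).
‖u_2‖ = 3.2358, so e_2 = (-0.1273, 0.7453, -0.6544).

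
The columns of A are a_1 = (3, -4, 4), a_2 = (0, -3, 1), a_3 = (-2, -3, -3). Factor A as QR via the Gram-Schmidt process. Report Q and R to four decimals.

Q = [[0.4685, -0.6041, 0.6447], [-0.6247, -0.7425, -0.2417], [0.6247, -0.2895, -0.7252]], R = [[6.4031, 2.4988, -0.9370], [0.0000, 1.9381, 4.3040], [0.0000, 0.0000, 1.6116]]

a_1 = (3, -4, 4); ‖a_1‖ = 6.4031, so q_1 = (0.4685, -0.6247, 0.6247).
q_1·a_2 = 0.4685·0 + (-0.6247)·(-3) + 0.6247·1 = 2.4988.
u_2 = a_2 − 2.4988·q_1 = (-1.1707, -1.4390, -0.5610).
‖u_2‖ = 1.9381, so q_2 = (-0.6041, -0.7425, -0.2895).
q_1·a_3 = 0.4685·(-2) + (-0.6247)·(-3) + 0.6247·(-3) = -0.9370; q_2·a_3 = (-0.6041)·(-2) + (-0.7425)·(-3) + (-0.2895)·(-3) = 4.3040.
u_3 = a_3 + 0.9370·q_1 − 4.3040·q_2 = (1.0390, -0.3896, -1.1688).
‖u_3‖ = 1.6116, so q_3 = (0.6447, -0.2417, -0.7252).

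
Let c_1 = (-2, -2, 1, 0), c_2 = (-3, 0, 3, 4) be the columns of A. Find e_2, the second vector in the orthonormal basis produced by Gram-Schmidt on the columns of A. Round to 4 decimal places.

c_1 = (-2, -2, 1, 0); ‖c_1‖ = 3.0000, so e_1 = (-0.6667, -0.6667, 0.3333, 0.0000).
e_1·c_2 = (-0.6667)·(-3) + (-0.6667)·0 + 0.3333·3 + 0.0000·4 = 3.0000.
u_2 = c_2 − 3.0000·e_1 = (-1.0000, 2.0000, 2.0000, 4.0000).
‖u_2‖ = 5.0000, so e_2 = (-0.2000, 0.4000, 0.4000, 0.8000).

e_2 = (-0.2000, 0.4000, 0.4000, 0.8000)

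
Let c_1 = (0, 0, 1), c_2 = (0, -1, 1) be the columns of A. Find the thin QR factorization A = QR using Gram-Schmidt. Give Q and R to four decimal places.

Q = [[0.0000, 0.0000], [0.0000, -1.0000], [1.0000, 0.0000]], R = [[1.0000, 1.0000], [0.0000, 1.0000]]

q_1 = c_1/‖c_1‖ = (0, 0, 1)/1.0000 = (0.0000, 0.0000, 1.0000).
r_{12} = q_1·c_2 = 1.0000.
u_2 = c_2 − 1.0000·q_1 = (0.0000, -1.0000, 0.0000).
‖u_2‖ = 1.0000, so q_2 = (0.0000, -1.0000, 0.0000).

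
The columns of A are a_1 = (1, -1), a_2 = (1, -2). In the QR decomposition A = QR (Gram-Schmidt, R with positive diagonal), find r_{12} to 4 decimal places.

a_1 = (1, -1); ‖a_1‖ = 1.4142, so e_1 = (0.7071, -0.7071).
r_{12} = e_1·a_2 = 2.1213.

r_{12} = 2.1213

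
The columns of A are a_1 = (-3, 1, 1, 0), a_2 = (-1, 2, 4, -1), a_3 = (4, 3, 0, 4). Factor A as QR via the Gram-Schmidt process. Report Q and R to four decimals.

a_1 = (-3, 1, 1, 0); ‖a_1‖ = 3.3166, so e_1 = (-0.9045, 0.3015, 0.3015, 0.0000).
e_1·a_2 = (-0.9045)·(-1) + 0.3015·2 + 0.3015·4 + 0.0000·(-1) = 2.7136.
u_2 = a_2 − 2.7136·e_1 = (1.4545, 1.1818, 3.1818, -1.0000).
‖u_2‖ = 3.8258, so e_2 = (0.3802, 0.3089, 0.8317, -0.2614).
e_1·a_3 = (-0.9045)·4 + 0.3015·3 + 0.3015·0 + 0.0000·4 = -2.7136; e_2·a_3 = 0.3802·4 + 0.3089·3 + 0.8317·0 + (-0.2614)·4 = 1.4020.
u_3 = a_3 + 2.7136·e_1 − 1.4020·e_2 = (1.0124, 3.3851, -0.3478, 4.3665).
‖u_3‖ = 5.6277, so e_3 = (0.1799, 0.6015, -0.0618, 0.7759).

Q = [[-0.9045, 0.3802, 0.1799], [0.3015, 0.3089, 0.6015], [0.3015, 0.8317, -0.0618], [0.0000, -0.2614, 0.7759]], R = [[3.3166, 2.7136, -2.7136], [0.0000, 3.8258, 1.4020], [0.0000, 0.0000, 5.6277]]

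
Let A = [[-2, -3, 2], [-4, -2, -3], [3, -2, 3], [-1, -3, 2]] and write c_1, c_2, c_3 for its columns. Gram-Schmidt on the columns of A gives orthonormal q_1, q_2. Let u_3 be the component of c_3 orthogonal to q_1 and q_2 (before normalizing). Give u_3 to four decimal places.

u_3 = (1.1942, -1.4249, -0.9697, 0.4021)

c_1 = (-2, -4, 3, -1); ‖c_1‖ = 5.4772, so q_1 = (-0.3651, -0.7303, 0.5477, -0.1826).
q_1·c_2 = (-0.3651)·(-3) + (-0.7303)·(-2) + 0.5477·(-2) + (-0.1826)·(-3) = 2.0083.
u_2 = c_2 − 2.0083·q_1 = (-2.2667, -0.5333, -3.1000, -2.6333).
‖u_2‖ = 4.6869, so q_2 = (-0.4836, -0.1138, -0.6614, -0.5619).
q_1·c_3 = (-0.3651)·2 + (-0.7303)·(-3) + 0.5477·3 + (-0.1826)·2 = 2.7386; q_2·c_3 = (-0.4836)·2 + (-0.1138)·(-3) + (-0.6614)·3 + (-0.5619)·2 = -3.7338.
u_3 = c_3 − 2.7386·q_1 + 3.7338·q_2 = (1.1942, -1.4249, -0.9697, 0.4021).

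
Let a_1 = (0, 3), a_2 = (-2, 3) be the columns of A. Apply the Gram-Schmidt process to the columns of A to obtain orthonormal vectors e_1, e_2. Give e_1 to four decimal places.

e_1 = a_1/‖a_1‖ = (0, 3)/3.0000 = (0.0000, 1.0000).

e_1 = (0.0000, 1.0000)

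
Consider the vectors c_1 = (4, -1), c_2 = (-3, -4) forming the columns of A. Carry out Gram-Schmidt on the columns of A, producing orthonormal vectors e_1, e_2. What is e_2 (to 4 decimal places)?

e_2 = (-0.2425, -0.9701)

c_1 = (4, -1); ‖c_1‖ = 4.1231, so e_1 = (0.9701, -0.2425).
e_1·c_2 = 0.9701·(-3) + (-0.2425)·(-4) = -1.9403.
u_2 = c_2 + 1.9403·e_1 = (-1.1176, -4.4706).
‖u_2‖ = 4.6082, so e_2 = (-0.2425, -0.9701).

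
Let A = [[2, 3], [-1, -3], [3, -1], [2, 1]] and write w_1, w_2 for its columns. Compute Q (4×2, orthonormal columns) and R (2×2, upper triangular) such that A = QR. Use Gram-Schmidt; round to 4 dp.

Q = [[0.4714, 0.5206], [-0.2357, -0.6302], [0.7071, -0.5754], [0.4714, 0.0274]], R = [[4.2426, 1.8856], [0.0000, 4.0552]]

e_1 = w_1/‖w_1‖ = (2, -1, 3, 2)/4.2426 = (0.4714, -0.2357, 0.7071, 0.4714).
r_{12} = e_1·w_2 = 1.8856.
u_2 = w_2 − 1.8856·e_1 = (2.1111, -2.5556, -2.3333, 0.1111).
‖u_2‖ = 4.0552, so e_2 = (0.5206, -0.6302, -0.5754, 0.0274).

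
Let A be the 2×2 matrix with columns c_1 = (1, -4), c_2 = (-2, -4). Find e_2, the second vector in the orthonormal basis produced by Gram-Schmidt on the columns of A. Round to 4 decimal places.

e_2 = (-0.9701, -0.2425)

c_1 = (1, -4); ‖c_1‖ = 4.1231, so e_1 = (0.2425, -0.9701).
e_1·c_2 = 0.2425·(-2) + (-0.9701)·(-4) = 3.3955.
u_2 = c_2 − 3.3955·e_1 = (-2.8235, -0.7059).
‖u_2‖ = 2.9104, so e_2 = (-0.9701, -0.2425).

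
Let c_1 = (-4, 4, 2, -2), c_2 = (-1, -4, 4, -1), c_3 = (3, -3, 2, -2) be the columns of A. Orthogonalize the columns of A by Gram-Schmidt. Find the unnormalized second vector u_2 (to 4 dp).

c_1 = (-4, 4, 2, -2); ‖c_1‖ = 6.3246, so e_1 = (-0.6325, 0.6325, 0.3162, -0.3162).
e_1·c_2 = (-0.6325)·(-1) + 0.6325·(-4) + 0.3162·4 + (-0.3162)·(-1) = -0.3162.
u_2 = c_2 + 0.3162·e_1 = (-1.2000, -3.8000, 4.1000, -1.1000).

u_2 = (-1.2000, -3.8000, 4.1000, -1.1000)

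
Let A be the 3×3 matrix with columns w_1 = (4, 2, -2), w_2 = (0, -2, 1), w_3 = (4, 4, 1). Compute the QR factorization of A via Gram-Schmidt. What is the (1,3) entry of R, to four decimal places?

r_{13} = 4.4907

q_1 = w_1/‖w_1‖ = (4, 2, -2)/4.8990 = (0.8165, 0.4082, -0.4082).
r_{13} = q_1·w_3 = 4.4907.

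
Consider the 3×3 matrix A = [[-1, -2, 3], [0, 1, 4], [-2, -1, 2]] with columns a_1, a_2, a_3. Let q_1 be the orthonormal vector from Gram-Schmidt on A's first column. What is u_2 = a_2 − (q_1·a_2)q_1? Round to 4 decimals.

u_2 = (-1.2000, 1.0000, 0.6000)

a_1 = (-1, 0, -2); ‖a_1‖ = 2.2361, so q_1 = (-0.4472, 0.0000, -0.8944).
q_1·a_2 = (-0.4472)·(-2) + 0.0000·1 + (-0.8944)·(-1) = 1.7889.
u_2 = a_2 − 1.7889·q_1 = (-1.2000, 1.0000, 0.6000).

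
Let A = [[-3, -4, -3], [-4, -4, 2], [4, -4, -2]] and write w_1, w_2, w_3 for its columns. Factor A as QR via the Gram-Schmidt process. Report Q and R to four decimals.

w_1 = (-3, -4, 4); ‖w_1‖ = 6.4031, so q_1 = (-0.4685, -0.6247, 0.6247).
q_1·w_2 = (-0.4685)·(-4) + (-0.6247)·(-4) + 0.6247·(-4) = 1.8741.
u_2 = w_2 − 1.8741·q_1 = (-3.1220, -2.8293, -5.1707).
‖u_2‖ = 6.6699, so q_2 = (-0.4681, -0.4242, -0.7752).
q_1·w_3 = (-0.4685)·(-3) + (-0.6247)·2 + 0.6247·(-2) = -1.0932; q_2·w_3 = (-0.4681)·(-3) + (-0.4242)·2 + (-0.7752)·(-2) = 2.1063.
u_3 = w_3 + 1.0932·q_1 − 2.1063·q_2 = (-2.5263, 2.2105, 0.3158).
‖u_3‖ = 3.3717, so q_3 = (-0.7493, 0.6556, 0.0937).

Q = [[-0.4685, -0.4681, -0.7493], [-0.6247, -0.4242, 0.6556], [0.6247, -0.7752, 0.0937]], R = [[6.4031, 1.8741, -1.0932], [0.0000, 6.6699, 2.1063], [0.0000, 0.0000, 3.3717]]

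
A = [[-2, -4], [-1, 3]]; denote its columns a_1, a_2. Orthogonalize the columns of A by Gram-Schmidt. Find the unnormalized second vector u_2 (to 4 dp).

u_2 = (-2.0000, 4.0000)

q_1 = a_1/‖a_1‖ = (-2, -1)/2.2361 = (-0.8944, -0.4472).
r_{12} = q_1·a_2 = 2.2361.
u_2 = a_2 − 2.2361·q_1 = (-2.0000, 4.0000).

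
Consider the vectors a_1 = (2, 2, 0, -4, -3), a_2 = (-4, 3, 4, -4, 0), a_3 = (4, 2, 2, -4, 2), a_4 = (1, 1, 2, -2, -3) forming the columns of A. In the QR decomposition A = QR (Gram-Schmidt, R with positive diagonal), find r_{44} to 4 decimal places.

r_{44} = 2.1642

a_1 = (2, 2, 0, -4, -3); ‖a_1‖ = 5.7446, so e_1 = (0.3482, 0.3482, 0.0000, -0.6963, -0.5222).
e_1·a_2 = 0.3482·(-4) + 0.3482·3 + 0.0000·4 + (-0.6963)·(-4) + (-0.5222)·0 = 2.4371.
u_2 = a_2 − 2.4371·e_1 = (-4.8485, 2.1515, 4.0000, -2.3030, 1.2727).
‖u_2‖ = 7.1457, so e_2 = (-0.6785, 0.3011, 0.5598, -0.3223, 0.1781).
e_1·a_3 = 0.3482·4 + 0.3482·2 + 0.0000·2 + (-0.6963)·(-4) + (-0.5222)·2 = 3.8297; e_2·a_3 = (-0.6785)·4 + 0.3011·2 + 0.5598·2 + (-0.3223)·(-4) + 0.1781·2 = 0.6531.
u_3 = a_3 − 3.8297·e_1 − 0.6531·e_2 = (3.1098, 0.4700, 1.6344, -1.1228, 3.8837).
‖u_3‖ = 5.3765, so e_3 = (0.5784, 0.0874, 0.3040, -0.2088, 0.7223).
e_1·a_4 = 0.3482·1 + 0.3482·1 + 0.0000·2 + (-0.6963)·(-2) + (-0.5222)·(-3) = 3.6556; e_2·a_4 = (-0.6785)·1 + 0.3011·1 + 0.5598·2 + (-0.3223)·(-2) + 0.1781·(-3) = 0.8524; e_3·a_4 = 0.5784·1 + 0.0874·1 + 0.3040·2 + (-0.2088)·(-2) + 0.7223·(-3) = -0.4755.
u_4 = a_4 − 3.6556·e_1 − 0.8524·e_2 + 0.4755·e_3 = (0.5807, -0.4878, 1.6674, 0.7209, -0.8992).
r_{44} = ‖u_4‖ = 2.1642.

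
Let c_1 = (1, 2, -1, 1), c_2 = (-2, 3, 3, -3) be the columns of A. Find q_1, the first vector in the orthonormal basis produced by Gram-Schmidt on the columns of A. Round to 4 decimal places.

c_1 = (1, 2, -1, 1); ‖c_1‖ = 2.6458, so q_1 = (0.3780, 0.7559, -0.3780, 0.3780).

q_1 = (0.3780, 0.7559, -0.3780, 0.3780)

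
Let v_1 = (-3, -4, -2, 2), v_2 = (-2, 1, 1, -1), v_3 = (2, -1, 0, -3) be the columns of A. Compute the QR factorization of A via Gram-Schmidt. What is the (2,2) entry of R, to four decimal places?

v_1 = (-3, -4, -2, 2); ‖v_1‖ = 5.7446, so q_1 = (-0.5222, -0.6963, -0.3482, 0.3482).
q_1·v_2 = (-0.5222)·(-2) + (-0.6963)·1 + (-0.3482)·1 + 0.3482·(-1) = -0.3482.
u_2 = v_2 + 0.3482·q_1 = (-2.1818, 0.7576, 0.8788, -0.8788).
r_{22} = ‖u_2‖ = 2.6227.

r_{22} = 2.6227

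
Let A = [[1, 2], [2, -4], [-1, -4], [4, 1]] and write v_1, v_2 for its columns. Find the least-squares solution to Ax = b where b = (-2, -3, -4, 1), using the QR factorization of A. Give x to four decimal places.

x = (-0.0617, 0.6790)

q_1 = v_1/‖v_1‖ = (1, 2, -1, 4)/4.6904 = (0.2132, 0.4264, -0.2132, 0.8528).
r_{12} = q_1·v_2 = 0.4264.
u_2 = v_2 − 0.4264·q_1 = (1.9091, -4.1818, -3.9091, 0.6364).
‖u_2‖ = 6.0678, so q_2 = (0.3146, -0.6892, -0.6442, 0.1049).
Qᵀb = (0.0000, 4.1201).
Back-substitute: x_2 = 4.1201/6.0678 = 0.6790.
x_1 = (0.0000 − 0.4264·0.6790)/4.6904 = -0.0617.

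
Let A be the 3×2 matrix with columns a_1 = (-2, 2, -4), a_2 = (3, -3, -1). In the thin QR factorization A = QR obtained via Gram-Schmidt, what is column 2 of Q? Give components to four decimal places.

e_2 = (0.5774, -0.5774, -0.5774)

a_1 = (-2, 2, -4); ‖a_1‖ = 4.8990, so e_1 = (-0.4082, 0.4082, -0.8165).
e_1·a_2 = (-0.4082)·3 + 0.4082·(-3) + (-0.8165)·(-1) = -1.6330.
u_2 = a_2 + 1.6330·e_1 = (2.3333, -2.3333, -2.3333).
‖u_2‖ = 4.0415, so e_2 = (0.5774, -0.5774, -0.5774).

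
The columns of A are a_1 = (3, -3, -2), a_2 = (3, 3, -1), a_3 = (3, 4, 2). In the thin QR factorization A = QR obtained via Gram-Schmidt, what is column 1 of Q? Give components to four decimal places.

e_1 = (0.6396, -0.6396, -0.4264)

e_1 = a_1/‖a_1‖ = (3, -3, -2)/4.6904 = (0.6396, -0.6396, -0.4264).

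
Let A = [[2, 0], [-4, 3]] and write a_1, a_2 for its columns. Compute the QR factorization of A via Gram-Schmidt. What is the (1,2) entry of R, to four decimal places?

r_{12} = -2.6833

a_1 = (2, -4); ‖a_1‖ = 4.4721, so q_1 = (0.4472, -0.8944).
r_{12} = q_1·a_2 = -2.6833.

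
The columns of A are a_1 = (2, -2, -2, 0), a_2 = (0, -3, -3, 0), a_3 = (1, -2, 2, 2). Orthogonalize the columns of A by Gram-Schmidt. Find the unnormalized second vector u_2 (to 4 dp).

a_1 = (2, -2, -2, 0); ‖a_1‖ = 3.4641, so e_1 = (0.5774, -0.5774, -0.5774, 0.0000).
e_1·a_2 = 0.5774·0 + (-0.5774)·(-3) + (-0.5774)·(-3) + 0.0000·0 = 3.4641.
u_2 = a_2 − 3.4641·e_1 = (-2.0000, -1.0000, -1.0000, 0.0000).

u_2 = (-2.0000, -1.0000, -1.0000, 0.0000)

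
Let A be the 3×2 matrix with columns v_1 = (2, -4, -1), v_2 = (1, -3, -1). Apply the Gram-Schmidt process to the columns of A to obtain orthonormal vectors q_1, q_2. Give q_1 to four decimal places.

q_1 = v_1/‖v_1‖ = (2, -4, -1)/4.5826 = (0.4364, -0.8729, -0.2182).

q_1 = (0.4364, -0.8729, -0.2182)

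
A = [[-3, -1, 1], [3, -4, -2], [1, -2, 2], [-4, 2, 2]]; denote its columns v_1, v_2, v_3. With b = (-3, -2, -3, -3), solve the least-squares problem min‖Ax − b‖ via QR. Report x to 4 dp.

v_1 = (-3, 3, 1, -4); ‖v_1‖ = 5.9161, so q_1 = (-0.5071, 0.5071, 0.1690, -0.6761).
q_1·v_2 = (-0.5071)·(-1) + 0.5071·(-4) + 0.1690·(-2) + (-0.6761)·2 = -3.2116.
u_2 = v_2 + 3.2116·q_1 = (-2.6286, -2.3714, -1.4571, -0.1714).
‖u_2‖ = 3.8322, so q_2 = (-0.6859, -0.6188, -0.3802, -0.0447).
q_1·v_3 = (-0.5071)·1 + 0.5071·(-2) + 0.1690·2 + (-0.6761)·2 = -2.5355; q_2·v_3 = (-0.6859)·1 + (-0.6188)·(-2) + (-0.3802)·2 + (-0.0447)·2 = -0.2982.
u_3 = v_3 + 2.5355·q_1 + 0.2982·q_2 = (-0.4903, -0.8988, 2.3152, 0.2724).
‖u_3‖ = 2.5461, so q_3 = (-0.1926, -0.3530, 0.9093, 0.1070).
Qᵀb = (2.0284, 4.5703, -1.7651).
Back-substitute: x_3 = -1.7651/2.5461 = -0.6933.
x_2 = (4.5703 + 0.2982·(-0.6933))/3.8322 = 1.1387.
x_1 = (2.0284 + 3.2116·1.1387 + 2.5355·(-0.6933))/5.9161 = 0.6639.

x = (0.6639, 1.1387, -0.6933)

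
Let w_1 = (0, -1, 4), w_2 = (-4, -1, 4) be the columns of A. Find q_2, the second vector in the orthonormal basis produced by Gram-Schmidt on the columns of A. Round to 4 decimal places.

q_1 = w_1/‖w_1‖ = (0, -1, 4)/4.1231 = (0.0000, -0.2425, 0.9701).
r_{12} = q_1·w_2 = 4.1231.
u_2 = w_2 − 4.1231·q_1 = (-4.0000, 0.0000, 0.0000).
‖u_2‖ = 4.0000, so q_2 = (-1.0000, 0.0000, 0.0000).

q_2 = (-1.0000, 0.0000, 0.0000)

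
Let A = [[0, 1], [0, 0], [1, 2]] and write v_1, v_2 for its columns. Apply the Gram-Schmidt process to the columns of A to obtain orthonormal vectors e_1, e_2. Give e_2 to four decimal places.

e_2 = (1.0000, 0.0000, 0.0000)

v_1 = (0, 0, 1); ‖v_1‖ = 1.0000, so e_1 = (0.0000, 0.0000, 1.0000).
e_1·v_2 = 0.0000·1 + 0.0000·0 + 1.0000·2 = 2.0000.
u_2 = v_2 − 2.0000·e_1 = (1.0000, 0.0000, 0.0000).
‖u_2‖ = 1.0000, so e_2 = (1.0000, 0.0000, 0.0000).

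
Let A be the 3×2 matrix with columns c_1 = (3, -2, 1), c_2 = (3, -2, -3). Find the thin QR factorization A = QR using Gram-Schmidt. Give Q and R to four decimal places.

Q = [[0.8018, 0.2224], [-0.5345, -0.1482], [0.2673, -0.9636]], R = [[3.7417, 2.6726], [0.0000, 3.8545]]

e_1 = c_1/‖c_1‖ = (3, -2, 1)/3.7417 = (0.8018, -0.5345, 0.2673).
r_{12} = e_1·c_2 = 2.6726.
u_2 = c_2 − 2.6726·e_1 = (0.8571, -0.5714, -3.7143).
‖u_2‖ = 3.8545, so e_2 = (0.2224, -0.1482, -0.9636).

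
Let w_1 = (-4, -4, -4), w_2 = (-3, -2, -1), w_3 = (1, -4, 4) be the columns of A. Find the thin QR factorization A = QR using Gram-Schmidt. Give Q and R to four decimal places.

w_1 = (-4, -4, -4); ‖w_1‖ = 6.9282, so e_1 = (-0.5774, -0.5774, -0.5774).
e_1·w_2 = (-0.5774)·(-3) + (-0.5774)·(-2) + (-0.5774)·(-1) = 3.4641.
u_2 = w_2 − 3.4641·e_1 = (-1.0000, 0.0000, 1.0000).
‖u_2‖ = 1.4142, so e_2 = (-0.7071, 0.0000, 0.7071).
e_1·w_3 = (-0.5774)·1 + (-0.5774)·(-4) + (-0.5774)·4 = -0.5774; e_2·w_3 = (-0.7071)·1 + 0.0000·(-4) + 0.7071·4 = 2.1213.
u_3 = w_3 + 0.5774·e_1 − 2.1213·e_2 = (2.1667, -4.3333, 2.1667).
‖u_3‖ = 5.3072, so e_3 = (0.4082, -0.8165, 0.4082).

Q = [[-0.5774, -0.7071, 0.4082], [-0.5774, 0.0000, -0.8165], [-0.5774, 0.7071, 0.4082]], R = [[6.9282, 3.4641, -0.5774], [0.0000, 1.4142, 2.1213], [0.0000, 0.0000, 5.3072]]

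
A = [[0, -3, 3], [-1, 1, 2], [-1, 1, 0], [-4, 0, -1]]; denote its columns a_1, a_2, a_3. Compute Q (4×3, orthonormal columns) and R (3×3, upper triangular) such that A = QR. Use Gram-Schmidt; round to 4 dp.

a_1 = (0, -1, -1, -4); ‖a_1‖ = 4.2426, so q_1 = (0.0000, -0.2357, -0.2357, -0.9428).
q_1·a_2 = 0.0000·(-3) + (-0.2357)·1 + (-0.2357)·1 + (-0.9428)·0 = -0.4714.
u_2 = a_2 + 0.4714·q_1 = (-3.0000, 0.8889, 0.8889, -0.4444).
‖u_2‖ = 3.2830, so q_2 = (-0.9138, 0.2708, 0.2708, -0.1354).
q_1·a_3 = 0.0000·3 + (-0.2357)·2 + (-0.2357)·0 + (-0.9428)·(-1) = 0.4714; q_2·a_3 = (-0.9138)·3 + 0.2708·2 + 0.2708·0 + (-0.1354)·(-1) = -2.0645.
u_3 = a_3 − 0.4714·q_1 + 2.0645·q_2 = (1.1134, 2.6701, 0.6701, -0.8351).
‖u_3‖ = 3.0847, so q_3 = (0.3609, 0.8656, 0.2172, -0.2707).

Q = [[0.0000, -0.9138, 0.3609], [-0.2357, 0.2708, 0.8656], [-0.2357, 0.2708, 0.2172], [-0.9428, -0.1354, -0.2707]], R = [[4.2426, -0.4714, 0.4714], [0.0000, 3.2830, -2.0645], [0.0000, 0.0000, 3.0847]]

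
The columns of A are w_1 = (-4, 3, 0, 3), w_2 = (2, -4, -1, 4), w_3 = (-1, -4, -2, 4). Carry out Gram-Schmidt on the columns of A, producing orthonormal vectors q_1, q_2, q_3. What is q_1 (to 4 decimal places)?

q_1 = (-0.6860, 0.5145, 0.0000, 0.5145)

q_1 = w_1/‖w_1‖ = (-4, 3, 0, 3)/5.8310 = (-0.6860, 0.5145, 0.0000, 0.5145).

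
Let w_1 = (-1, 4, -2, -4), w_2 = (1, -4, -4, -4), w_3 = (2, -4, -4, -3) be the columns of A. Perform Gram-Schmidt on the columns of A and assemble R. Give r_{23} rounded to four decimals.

w_1 = (-1, 4, -2, -4); ‖w_1‖ = 6.0828, so e_1 = (-0.1644, 0.6576, -0.3288, -0.6576).
e_1·w_2 = (-0.1644)·1 + 0.6576·(-4) + (-0.3288)·(-4) + (-0.6576)·(-4) = 1.1508.
u_2 = w_2 − 1.1508·e_1 = (1.1892, -4.7568, -3.6216, -3.2432).
‖u_2‖ = 6.9048, so e_2 = (0.1722, -0.6889, -0.5245, -0.4697).
r_{23} = e_2·w_3 = 6.6073.

r_{23} = 6.6073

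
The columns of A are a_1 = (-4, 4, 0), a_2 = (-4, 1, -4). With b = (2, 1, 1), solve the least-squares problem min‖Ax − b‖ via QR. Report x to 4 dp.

x = (0.1341, -0.4146)

q_1 = a_1/‖a_1‖ = (-4, 4, 0)/5.6569 = (-0.7071, 0.7071, 0.0000).
r_{12} = q_1·a_2 = 3.5355.
u_2 = a_2 − 3.5355·q_1 = (-1.5000, -1.5000, -4.0000).
‖u_2‖ = 4.5277, so q_2 = (-0.3313, -0.3313, -0.8835).
Qᵀb = (-0.7071, -1.8773).
Back-substitute: x_2 = -1.8773/4.5277 = -0.4146.
x_1 = (-0.7071 − 3.5355·(-0.4146))/5.6569 = 0.1341.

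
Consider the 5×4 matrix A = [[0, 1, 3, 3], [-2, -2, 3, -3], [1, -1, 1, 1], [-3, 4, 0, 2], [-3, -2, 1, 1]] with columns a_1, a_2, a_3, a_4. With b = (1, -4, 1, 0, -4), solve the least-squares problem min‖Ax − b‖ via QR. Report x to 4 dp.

x = (0.9929, 0.5860, -0.0516, 0.2452)

e_1 = a_1/‖a_1‖ = (0, -2, 1, -3, -3)/4.7958 = (0.0000, -0.4170, 0.2085, -0.6255, -0.6255).
r_{12} = e_1·a_2 = -0.6255.
u_2 = a_2 + 0.6255·e_1 = (1.0000, -2.2609, -0.8696, 3.6087, -2.3913).
‖u_2‖ = 5.0605, so e_2 = (0.1976, -0.4468, -0.1718, 0.7131, -0.4725).
r_{13} = e_1·a_3 = -1.6681; r_{23} = e_2·a_3 = -1.3919.
u_3 = a_3 + 1.6681·e_1 + 1.3919·e_2 = (3.2750, 1.6825, 1.1087, -0.0509, -0.7012).
‖u_3‖ = 3.9090, so e_3 = (0.8378, 0.4304, 0.2836, -0.0130, -0.1794).
r_{14} = e_1·a_4 = -0.4170; r_{24} = e_2·a_4 = 2.7150; r_{34} = e_3·a_4 = 1.3004.
u_4 = a_4 + 0.4170·e_1 − 2.7150·e_2 − 1.3004·e_3 = (1.3740, -2.5207, 1.1847, -0.1800, 2.2553).
‖u_4‖ = 3.8424, so e_4 = (0.3576, -0.6560, 0.3083, -0.0468, 0.5870).
Qᵀb = (4.3788, 3.7030, 0.1173, 0.9421).
Back-substitute: x_4 = 0.9421/3.8424 = 0.2452.
x_3 = (0.1173 − 1.3004·0.2452)/3.9090 = -0.0516.
x_2 = (3.7030 + 1.3919·(-0.0516) − 2.7150·0.2452)/5.0605 = 0.5860.
x_1 = (4.3788 + 0.6255·0.5860 + 1.6681·(-0.0516) + 0.4170·0.2452)/4.7958 = 0.9929.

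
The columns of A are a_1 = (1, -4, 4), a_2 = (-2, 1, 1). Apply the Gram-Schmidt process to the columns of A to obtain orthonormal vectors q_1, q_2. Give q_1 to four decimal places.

q_1 = (0.1741, -0.6963, 0.6963)

q_1 = a_1/‖a_1‖ = (1, -4, 4)/5.7446 = (0.1741, -0.6963, 0.6963).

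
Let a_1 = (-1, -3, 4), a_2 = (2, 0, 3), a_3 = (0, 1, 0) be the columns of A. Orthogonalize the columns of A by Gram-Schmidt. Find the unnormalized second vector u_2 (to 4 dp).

u_2 = (2.3846, 1.1538, 1.4615)

a_1 = (-1, -3, 4); ‖a_1‖ = 5.0990, so q_1 = (-0.1961, -0.5883, 0.7845).
q_1·a_2 = (-0.1961)·2 + (-0.5883)·0 + 0.7845·3 = 1.9612.
u_2 = a_2 − 1.9612·q_1 = (2.3846, 1.1538, 1.4615).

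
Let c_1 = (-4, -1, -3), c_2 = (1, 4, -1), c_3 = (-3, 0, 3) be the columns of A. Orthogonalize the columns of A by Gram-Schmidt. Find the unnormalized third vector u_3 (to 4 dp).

q_1 = c_1/‖c_1‖ = (-4, -1, -3)/5.0990 = (-0.7845, -0.1961, -0.5883).
r_{12} = q_1·c_2 = -0.9806.
u_2 = c_2 + 0.9806·q_1 = (0.2308, 3.8077, -1.5769).
‖u_2‖ = 4.1278, so q_2 = (0.0559, 0.9225, -0.3820).
r_{13} = q_1·c_3 = 0.5883; r_{23} = q_2·c_3 = -1.3138.
u_3 = c_3 − 0.5883·q_1 + 1.3138·q_2 = (-2.4650, 1.3273, 2.8442).

u_3 = (-2.4650, 1.3273, 2.8442)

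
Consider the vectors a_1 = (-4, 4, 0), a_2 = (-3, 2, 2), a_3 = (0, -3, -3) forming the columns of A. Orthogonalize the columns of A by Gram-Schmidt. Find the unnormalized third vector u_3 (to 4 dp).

a_1 = (-4, 4, 0); ‖a_1‖ = 5.6569, so q_1 = (-0.7071, 0.7071, 0.0000).
q_1·a_2 = (-0.7071)·(-3) + 0.7071·2 + 0.0000·2 = 3.5355.
u_2 = a_2 − 3.5355·q_1 = (-0.5000, -0.5000, 2.0000).
‖u_2‖ = 2.1213, so q_2 = (-0.2357, -0.2357, 0.9428).
q_1·a_3 = (-0.7071)·0 + 0.7071·(-3) + 0.0000·(-3) = -2.1213; q_2·a_3 = (-0.2357)·0 + (-0.2357)·(-3) + 0.9428·(-3) = -2.1213.
u_3 = a_3 + 2.1213·q_1 + 2.1213·q_2 = (-2.0000, -2.0000, -1.0000).

u_3 = (-2.0000, -2.0000, -1.0000)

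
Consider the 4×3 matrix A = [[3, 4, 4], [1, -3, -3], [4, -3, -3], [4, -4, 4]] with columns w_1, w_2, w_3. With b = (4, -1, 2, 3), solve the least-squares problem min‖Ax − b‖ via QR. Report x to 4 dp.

w_1 = (3, 1, 4, 4); ‖w_1‖ = 6.4807, so q_1 = (0.4629, 0.1543, 0.6172, 0.6172).
q_1·w_2 = 0.4629·4 + 0.1543·(-3) + 0.6172·(-3) + 0.6172·(-4) = -2.9318.
u_2 = w_2 + 2.9318·q_1 = (5.3571, -2.5476, -1.1905, -2.1905).
‖u_2‖ = 6.4347, so q_2 = (0.8325, -0.3959, -0.1850, -0.3404).
q_1·w_3 = 0.4629·4 + 0.1543·(-3) + 0.6172·(-3) + 0.6172·4 = 2.0059; q_2·w_3 = 0.8325·4 + (-0.3959)·(-3) + (-0.1850)·(-3) + (-0.3404)·4 = 3.7113.
u_3 = w_3 − 2.0059·q_1 − 3.7113·q_2 = (-0.0184, -1.8401, -3.5515, 4.0253).
‖u_3‖ = 5.6747, so q_3 = (-0.0032, -0.3243, -0.6258, 0.7093).
Qᵀb = (4.7834, 2.3348, 1.1876).
Back-substitute: x_3 = 1.1876/5.6747 = 0.2093.
x_2 = (2.3348 − 3.7113·0.2093)/6.4347 = 0.2421.
x_1 = (4.7834 + 2.9318·0.2421 − 2.0059·0.2093)/6.4807 = 0.7829.

x = (0.7829, 0.2421, 0.2093)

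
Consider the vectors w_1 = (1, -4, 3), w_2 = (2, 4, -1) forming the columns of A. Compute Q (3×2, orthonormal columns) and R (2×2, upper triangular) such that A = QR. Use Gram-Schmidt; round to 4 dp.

Q = [[0.1961, 0.8441], [-0.7845, 0.4404], [0.5883, 0.3058]], R = [[5.0990, -3.3340], [0.0000, 3.1440]]

w_1 = (1, -4, 3); ‖w_1‖ = 5.0990, so e_1 = (0.1961, -0.7845, 0.5883).
e_1·w_2 = 0.1961·2 + (-0.7845)·4 + 0.5883·(-1) = -3.3340.
u_2 = w_2 + 3.3340·e_1 = (2.6538, 1.3846, 0.9615).
‖u_2‖ = 3.1440, so e_2 = (0.8441, 0.4404, 0.3058).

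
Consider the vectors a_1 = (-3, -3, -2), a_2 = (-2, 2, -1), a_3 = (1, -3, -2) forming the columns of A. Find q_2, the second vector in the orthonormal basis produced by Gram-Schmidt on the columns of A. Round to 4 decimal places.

q_1 = a_1/‖a_1‖ = (-3, -3, -2)/4.6904 = (-0.6396, -0.6396, -0.4264).
r_{12} = q_1·a_2 = 0.4264.
u_2 = a_2 − 0.4264·q_1 = (-1.7273, 2.2727, -0.8182).
‖u_2‖ = 2.9695, so q_2 = (-0.5817, 0.7653, -0.2755).

q_2 = (-0.5817, 0.7653, -0.2755)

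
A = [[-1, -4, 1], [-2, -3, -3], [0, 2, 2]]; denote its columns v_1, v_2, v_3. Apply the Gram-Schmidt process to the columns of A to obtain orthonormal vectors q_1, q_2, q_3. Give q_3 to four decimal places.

q_3 = (0.5963, -0.2981, 0.7454)

v_1 = (-1, -2, 0); ‖v_1‖ = 2.2361, so q_1 = (-0.4472, -0.8944, 0.0000).
q_1·v_2 = (-0.4472)·(-4) + (-0.8944)·(-3) + 0.0000·2 = 4.4721.
u_2 = v_2 − 4.4721·q_1 = (-2.0000, 1.0000, 2.0000).
‖u_2‖ = 3.0000, so q_2 = (-0.6667, 0.3333, 0.6667).
q_1·v_3 = (-0.4472)·1 + (-0.8944)·(-3) + 0.0000·2 = 2.2361; q_2·v_3 = (-0.6667)·1 + 0.3333·(-3) + 0.6667·2 = -0.3333.
u_3 = v_3 − 2.2361·q_1 + 0.3333·q_2 = (1.7778, -0.8889, 2.2222).
‖u_3‖ = 2.9814, so q_3 = (0.5963, -0.2981, 0.7454).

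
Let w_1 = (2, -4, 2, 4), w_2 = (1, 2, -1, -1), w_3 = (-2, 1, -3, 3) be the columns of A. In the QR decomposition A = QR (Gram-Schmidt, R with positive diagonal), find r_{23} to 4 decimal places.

w_1 = (2, -4, 2, 4); ‖w_1‖ = 6.3246, so e_1 = (0.3162, -0.6325, 0.3162, 0.6325).
e_1·w_2 = 0.3162·1 + (-0.6325)·2 + 0.3162·(-1) + 0.6325·(-1) = -1.8974.
u_2 = w_2 + 1.8974·e_1 = (1.6000, 0.8000, -0.4000, 0.2000).
‖u_2‖ = 1.8439, so e_2 = (0.8677, 0.4339, -0.2169, 0.1085).
r_{23} = e_2·w_3 = -0.3254.

r_{23} = -0.3254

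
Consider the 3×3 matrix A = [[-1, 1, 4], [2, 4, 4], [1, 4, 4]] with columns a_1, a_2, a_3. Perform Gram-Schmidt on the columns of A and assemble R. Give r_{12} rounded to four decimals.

e_1 = a_1/‖a_1‖ = (-1, 2, 1)/2.4495 = (-0.4082, 0.8165, 0.4082).
r_{12} = e_1·a_2 = 4.4907.

r_{12} = 4.4907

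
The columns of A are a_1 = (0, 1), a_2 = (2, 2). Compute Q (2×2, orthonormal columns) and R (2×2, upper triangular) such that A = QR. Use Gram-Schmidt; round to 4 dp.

a_1 = (0, 1); ‖a_1‖ = 1.0000, so e_1 = (0.0000, 1.0000).
e_1·a_2 = 0.0000·2 + 1.0000·2 = 2.0000.
u_2 = a_2 − 2.0000·e_1 = (2.0000, 0.0000).
‖u_2‖ = 2.0000, so e_2 = (1.0000, 0.0000).

Q = [[0.0000, 1.0000], [1.0000, 0.0000]], R = [[1.0000, 2.0000], [0.0000, 2.0000]]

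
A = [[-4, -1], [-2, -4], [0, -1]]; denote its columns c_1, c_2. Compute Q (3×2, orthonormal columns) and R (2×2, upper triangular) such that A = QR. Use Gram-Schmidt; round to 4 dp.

Q = [[-0.8944, 0.4260], [-0.4472, -0.8520], [0.0000, -0.3043]], R = [[4.4721, 2.6833], [0.0000, 3.2863]]

c_1 = (-4, -2, 0); ‖c_1‖ = 4.4721, so q_1 = (-0.8944, -0.4472, 0.0000).
q_1·c_2 = (-0.8944)·(-1) + (-0.4472)·(-4) + 0.0000·(-1) = 2.6833.
u_2 = c_2 − 2.6833·q_1 = (1.4000, -2.8000, -1.0000).
‖u_2‖ = 3.2863, so q_2 = (0.4260, -0.8520, -0.3043).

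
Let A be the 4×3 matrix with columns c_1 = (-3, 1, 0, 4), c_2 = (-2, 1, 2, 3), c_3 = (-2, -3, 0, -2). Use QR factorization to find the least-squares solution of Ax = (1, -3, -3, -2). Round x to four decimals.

x = (0.6453, -1.5171, 0.3907)

c_1 = (-3, 1, 0, 4); ‖c_1‖ = 5.0990, so e_1 = (-0.5883, 0.1961, 0.0000, 0.7845).
e_1·c_2 = (-0.5883)·(-2) + 0.1961·1 + 0.0000·2 + 0.7845·3 = 3.7262.
u_2 = c_2 − 3.7262·e_1 = (0.1923, 0.2692, 2.0000, 0.0769).
‖u_2‖ = 2.0286, so e_2 = (0.0948, 0.1327, 0.9859, 0.0379).
e_1·c_3 = (-0.5883)·(-2) + 0.1961·(-3) + 0.0000·0 + 0.7845·(-2) = -0.9806; e_2·c_3 = 0.0948·(-2) + 0.1327·(-3) + 0.9859·0 + 0.0379·(-2) = -0.6636.
u_3 = c_3 + 0.9806·e_1 + 0.6636·e_2 = (-2.5140, -2.7196, 0.6542, -1.2056).
‖u_3‖ = 3.9494, so e_3 = (-0.6365, -0.6886, 0.1656, -0.3053).
Qᵀb = (-2.7456, -3.3368, 1.5429).
Back-substitute: x_3 = 1.5429/3.9494 = 0.3907.
x_2 = (-3.3368 + 0.6636·0.3907)/2.0286 = -1.5171.
x_1 = (-2.7456 − 3.7262·(-1.5171) + 0.9806·0.3907)/5.0990 = 0.6453.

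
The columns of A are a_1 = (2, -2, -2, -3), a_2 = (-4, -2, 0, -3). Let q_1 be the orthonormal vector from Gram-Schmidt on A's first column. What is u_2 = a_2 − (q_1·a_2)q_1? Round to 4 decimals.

u_2 = (-4.4762, -1.5238, 0.4762, -2.2857)

a_1 = (2, -2, -2, -3); ‖a_1‖ = 4.5826, so q_1 = (0.4364, -0.4364, -0.4364, -0.6547).
q_1·a_2 = 0.4364·(-4) + (-0.4364)·(-2) + (-0.4364)·0 + (-0.6547)·(-3) = 1.0911.
u_2 = a_2 − 1.0911·q_1 = (-4.4762, -1.5238, 0.4762, -2.2857).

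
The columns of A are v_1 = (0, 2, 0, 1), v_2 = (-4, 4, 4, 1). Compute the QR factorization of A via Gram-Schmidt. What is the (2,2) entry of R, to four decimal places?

r_{22} = 5.7271

v_1 = (0, 2, 0, 1); ‖v_1‖ = 2.2361, so e_1 = (0.0000, 0.8944, 0.0000, 0.4472).
e_1·v_2 = 0.0000·(-4) + 0.8944·4 + 0.0000·4 + 0.4472·1 = 4.0249.
u_2 = v_2 − 4.0249·e_1 = (-4.0000, 0.4000, 4.0000, -0.8000).
r_{22} = ‖u_2‖ = 5.7271.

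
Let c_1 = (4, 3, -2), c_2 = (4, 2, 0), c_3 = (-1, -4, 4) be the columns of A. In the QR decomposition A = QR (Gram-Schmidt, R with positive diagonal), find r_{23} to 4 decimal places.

e_1 = c_1/‖c_1‖ = (4, 3, -2)/5.3852 = (0.7428, 0.5571, -0.3714).
r_{12} = e_1·c_2 = 4.0853.
u_2 = c_2 − 4.0853·e_1 = (0.9655, -0.2759, 1.5172).
‖u_2‖ = 1.8194, so e_2 = (0.5307, -0.1516, 0.8339).
r_{23} = e_2·c_3 = 3.4114.

r_{23} = 3.4114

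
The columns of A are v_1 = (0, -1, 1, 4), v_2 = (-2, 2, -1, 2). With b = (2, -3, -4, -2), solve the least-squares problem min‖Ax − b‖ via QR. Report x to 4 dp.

e_1 = v_1/‖v_1‖ = (0, -1, 1, 4)/4.2426 = (0.0000, -0.2357, 0.2357, 0.9428).
r_{12} = e_1·v_2 = 1.1785.
u_2 = v_2 − 1.1785·e_1 = (-2.0000, 2.2778, -1.2778, 0.8889).
‖u_2‖ = 3.4075, so e_2 = (-0.5869, 0.6685, -0.3750, 0.2609).
Qᵀb = (-2.1213, -2.2010).
Back-substitute: x_2 = -2.2010/3.4075 = -0.6459.
x_1 = (-2.1213 − 1.1785·(-0.6459))/4.2426 = -0.3206.

x = (-0.3206, -0.6459)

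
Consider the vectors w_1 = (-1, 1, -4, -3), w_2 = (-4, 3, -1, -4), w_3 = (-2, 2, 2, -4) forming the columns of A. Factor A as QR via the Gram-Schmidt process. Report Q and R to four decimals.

Q = [[-0.1925, -0.6651, 0.5378], [0.1925, 0.4538, -0.1383], [-0.7698, 0.5086, 0.3842], [-0.5774, -0.3051, -0.7376]], R = [[5.1962, 4.4264, 1.5396], [0.0000, 4.7336, 4.4754], [0.0000, 0.0000, 2.3664]]

w_1 = (-1, 1, -4, -3); ‖w_1‖ = 5.1962, so e_1 = (-0.1925, 0.1925, -0.7698, -0.5774).
e_1·w_2 = (-0.1925)·(-4) + 0.1925·3 + (-0.7698)·(-1) + (-0.5774)·(-4) = 4.4264.
u_2 = w_2 − 4.4264·e_1 = (-3.1481, 2.1481, 2.4074, -1.4444).
‖u_2‖ = 4.7336, so e_2 = (-0.6651, 0.4538, 0.5086, -0.3051).
e_1·w_3 = (-0.1925)·(-2) + 0.1925·2 + (-0.7698)·2 + (-0.5774)·(-4) = 1.5396; e_2·w_3 = (-0.6651)·(-2) + 0.4538·2 + 0.5086·2 + (-0.3051)·(-4) = 4.4754.
u_3 = w_3 − 1.5396·e_1 − 4.4754·e_2 = (1.2727, -0.3273, 0.9091, -1.7455).
‖u_3‖ = 2.3664, so e_3 = (0.5378, -0.1383, 0.3842, -0.7376).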